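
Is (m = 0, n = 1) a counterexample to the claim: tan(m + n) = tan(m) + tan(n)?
Substituting m = 0, n = 1:
LHS = tan(0 + 1) = tan(1) ≈ 1.557
RHS = tan(0) + tan(1) = tan(1) ≈ 1.557

The sides agree, so this pair does not disprove the claim.

Answer: No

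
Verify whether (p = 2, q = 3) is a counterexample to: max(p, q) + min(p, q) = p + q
No

Substituting p = 2, q = 3:
LHS = max(2, 3) + min(2, 3) = 5
RHS = 2 + 3 = 5

The sides agree, so this pair does not disprove the claim.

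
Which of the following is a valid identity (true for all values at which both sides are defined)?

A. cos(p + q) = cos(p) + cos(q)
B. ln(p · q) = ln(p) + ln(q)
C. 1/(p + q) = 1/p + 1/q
A: fails at (1, 2) — LHS = cos(3) ≈ -0.99, RHS = cos(2) + cos(1) ≈ 0.1242.
B: holds — e.g. at (1, 4), both sides equal ln(4) ≈ 1.386.
C: fails at (2, 2) — LHS = 1/4, RHS = 1.

Answer: B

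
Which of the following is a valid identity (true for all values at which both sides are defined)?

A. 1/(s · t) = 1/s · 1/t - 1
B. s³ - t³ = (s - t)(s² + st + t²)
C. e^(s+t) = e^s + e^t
B

A: fails at (4, 6) — LHS = 1/24, RHS = -23/24.
B: holds — e.g. at (4, 5), both sides equal -61.
C: fails at (3, 5) — LHS = e^8 ≈ 2981, RHS = e^3 + e^5 ≈ 168.5.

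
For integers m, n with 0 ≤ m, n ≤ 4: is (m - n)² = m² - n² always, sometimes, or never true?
It holds at (m, n) = (3, 0) (both sides equal 9), but fails at (m, n) = (0, 2) (LHS = 4, RHS = -4).

Answer: Sometimes true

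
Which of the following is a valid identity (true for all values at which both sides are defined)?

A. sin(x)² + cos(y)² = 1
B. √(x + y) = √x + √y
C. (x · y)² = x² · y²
A: fails at (2, 7) — LHS = cos(7)² + sin(2)² ≈ 1.395, RHS = 1.
B: fails at (3, 5) — LHS = 2·√(2) ≈ 2.828, RHS = √(3) + √(5) ≈ 3.968.
C: holds — e.g. at (2, 3), both sides equal 36.

Answer: C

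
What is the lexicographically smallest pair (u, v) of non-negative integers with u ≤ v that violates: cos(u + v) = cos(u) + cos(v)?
Substituting (0, 0) into the claim:
LHS = cos(0 + 0) = 1
RHS = cos(0) + cos(0) = 2

Since LHS ≠ RHS, this pair disproves the claim, and no lexicographically smaller pair (u ≤ v, non-negative integers) does.

For instance (5, 6) is also a counterexample (LHS = cos(11) ≈ 0.004426, RHS = cos(5) + cos(6) ≈ 1.244), but it's lexicographically larger.

Answer: (u, v) = (0, 0)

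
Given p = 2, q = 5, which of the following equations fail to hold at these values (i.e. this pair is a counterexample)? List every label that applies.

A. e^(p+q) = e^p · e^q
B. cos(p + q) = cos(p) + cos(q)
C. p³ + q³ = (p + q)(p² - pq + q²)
Evaluating each claim at the given values:
A. LHS = e^7 ≈ 1097, RHS = e^7 ≈ 1097 → holds here (LHS = RHS)
B. LHS = cos(7) ≈ 0.7539, RHS = cos(2) + cos(5) ≈ -0.1325 → fails here (LHS ≠ RHS)
C. LHS = 133, RHS = 133 → holds here (LHS = RHS)

Answer: B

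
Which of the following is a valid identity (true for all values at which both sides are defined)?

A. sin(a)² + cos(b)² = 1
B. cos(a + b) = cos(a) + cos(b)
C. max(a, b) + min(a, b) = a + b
A: fails at (2, 4) — LHS = cos(4)² + sin(2)² ≈ 1.254, RHS = 1.
B: fails at (2, 4) — LHS = cos(6) ≈ 0.9602, RHS = cos(4) + cos(2) ≈ -1.07.
C: holds — e.g. at (2, 2), both sides equal 4.

Answer: C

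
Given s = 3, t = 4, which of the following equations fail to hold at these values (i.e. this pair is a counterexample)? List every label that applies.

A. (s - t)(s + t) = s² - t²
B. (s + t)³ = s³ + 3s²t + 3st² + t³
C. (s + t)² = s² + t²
Evaluating each claim at the given values:
A. LHS = -7, RHS = -7 → holds here (LHS = RHS)
B. LHS = 343, RHS = 343 → holds here (LHS = RHS)
C. LHS = 49, RHS = 25 → fails here (LHS ≠ RHS)

Answer: C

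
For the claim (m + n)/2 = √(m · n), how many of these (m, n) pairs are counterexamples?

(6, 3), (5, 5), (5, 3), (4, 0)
3

Testing each pair:
(6, 3): LHS = 9/2, RHS = 3·√(2) ≈ 4.243 → counterexample
(5, 5): LHS = 5, RHS = 5 → satisfies claim
(5, 3): LHS = 4, RHS = √(15) ≈ 3.873 → counterexample
(4, 0): LHS = 2, RHS = 0 → counterexample

That makes 3 counterexamples.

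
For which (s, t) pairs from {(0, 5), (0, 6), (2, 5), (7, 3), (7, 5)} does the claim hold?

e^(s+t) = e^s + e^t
None

Testing each pair:
(0, 5): LHS = e^5 ≈ 148.4, RHS = 1 + e^5 ≈ 149.4 → fails
(0, 6): LHS = e^6 ≈ 403.4, RHS = 1 + e^6 ≈ 404.4 → fails
(2, 5): LHS = e^7 ≈ 1097, RHS = e^2 + e^5 ≈ 155.8 → fails
(7, 3): LHS = e^10 ≈ 22026.5, RHS = e^3 + e^7 ≈ 1117 → fails
(7, 5): LHS = e^12 ≈ 162754.8, RHS = e^5 + e^7 ≈ 1245 → fails

No pair satisfies the claim.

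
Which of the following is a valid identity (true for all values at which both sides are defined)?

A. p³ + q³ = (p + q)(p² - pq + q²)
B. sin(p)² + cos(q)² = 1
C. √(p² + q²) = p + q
A

A: holds — e.g. at (3, 3), both sides equal 54.
B: fails at (1, 5) — LHS = cos(5)² + sin(1)² ≈ 0.7885, RHS = 1.
C: fails at (3, 4) — LHS = 5, RHS = 7.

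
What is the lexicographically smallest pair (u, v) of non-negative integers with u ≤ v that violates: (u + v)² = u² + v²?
(u, v) = (1, 1)

At (0, 0): both sides equal 0, so it holds there.
At (0, 3): both sides equal 9, so it holds there.

Substituting (1, 1) into the claim:
LHS = (1 + 1)² = 4
RHS = 1² + 1² = 2

Since LHS ≠ RHS, this pair disproves the claim, and no lexicographically smaller pair (u ≤ v, non-negative integers) does.

For instance (3, 4) is also a counterexample (LHS = 49, RHS = 25), but it's lexicographically larger.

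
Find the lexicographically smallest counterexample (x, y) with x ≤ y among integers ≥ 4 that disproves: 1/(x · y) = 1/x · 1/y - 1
(x, y) = (4, 4)

Substituting (4, 4) into the claim:
LHS = 1/(4 · 4) = 1/16
RHS = 1/4 · 1/4 - 1 = -15/16

Since LHS ≠ RHS, this pair disproves the claim, and no lexicographically smaller pair (x ≤ y, integers ≥ 4) does.

For instance (10, 10) is also a counterexample (LHS = 1/100, RHS = -99/100), but it's lexicographically larger.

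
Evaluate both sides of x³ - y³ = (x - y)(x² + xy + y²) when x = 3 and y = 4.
LHS = 3³ - 4³ = -37
RHS = (3 - 4)(3² + 3·4 + 4²) = -37

LHS = RHS: the two sides agree.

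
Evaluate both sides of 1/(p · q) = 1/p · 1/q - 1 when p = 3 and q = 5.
LHS = 1/(3 · 5) = 1/15
RHS = 1/3 · 1/5 - 1 = -14/15

LHS ≠ RHS, so the equation does not hold here.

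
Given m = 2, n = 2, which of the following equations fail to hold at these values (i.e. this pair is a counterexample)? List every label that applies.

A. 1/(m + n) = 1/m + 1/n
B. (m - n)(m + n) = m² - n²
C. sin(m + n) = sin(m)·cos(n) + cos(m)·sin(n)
A

Evaluating each claim at the given values:
A. LHS = 1/4, RHS = 1 → fails here (LHS ≠ RHS)
B. LHS = 0, RHS = 0 → holds here (LHS = RHS)
C. LHS = sin(4) ≈ -0.7568, RHS = 2·sin(2)·cos(2) ≈ -0.7568 → holds here (LHS = RHS)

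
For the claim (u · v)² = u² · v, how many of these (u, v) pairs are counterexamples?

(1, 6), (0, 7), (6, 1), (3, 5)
Testing each pair:
(1, 6): LHS = 36, RHS = 6 → counterexample
(0, 7): LHS = 0, RHS = 0 → satisfies claim
(6, 1): LHS = 36, RHS = 36 → satisfies claim
(3, 5): LHS = 225, RHS = 45 → counterexample

That makes 2 counterexamples.

Answer: 2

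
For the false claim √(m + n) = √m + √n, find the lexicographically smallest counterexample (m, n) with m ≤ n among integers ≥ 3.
(m, n) = (3, 3)

Substituting (3, 3) into the claim:
LHS = √(3 + 3) = √(6) ≈ 2.449
RHS = √3 + √3 = 2·√(3) ≈ 3.464

Since LHS ≠ RHS, this pair disproves the claim, and no lexicographically smaller pair (m ≤ n, integers ≥ 3) does.

For instance (4, 8) is also a counterexample (LHS = 2·√(3) ≈ 3.464, RHS = 2 + 2·√(2) ≈ 4.828), but it's lexicographically larger.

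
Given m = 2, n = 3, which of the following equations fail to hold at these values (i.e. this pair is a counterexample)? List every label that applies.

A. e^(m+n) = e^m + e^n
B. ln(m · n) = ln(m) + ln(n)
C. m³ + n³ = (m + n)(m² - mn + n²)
Evaluating each claim at the given values:
A. LHS = e^5 ≈ 148.4, RHS = e^2 + e^3 ≈ 27.47 → fails here (LHS ≠ RHS)
B. LHS = ln(6) ≈ 1.792, RHS = ln(2) + ln(3) ≈ 1.792 → holds here (LHS = RHS)
C. LHS = 35, RHS = 35 → holds here (LHS = RHS)

Answer: A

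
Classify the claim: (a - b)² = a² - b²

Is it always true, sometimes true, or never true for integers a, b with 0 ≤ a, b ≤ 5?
Sometimes true

It holds at (a, b) = (0, 0) (both sides equal 0), but fails at (a, b) = (0, 3) (LHS = 9, RHS = -9).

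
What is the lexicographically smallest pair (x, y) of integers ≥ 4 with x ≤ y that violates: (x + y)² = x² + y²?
Substituting (4, 4) into the claim:
LHS = (4 + 4)² = 64
RHS = 4² + 4² = 32

Since LHS ≠ RHS, this pair disproves the claim, and no lexicographically smaller pair (x ≤ y, integers ≥ 4) does.

For instance (6, 9) is also a counterexample (LHS = 225, RHS = 117), but it's lexicographically larger.

Answer: (x, y) = (4, 4)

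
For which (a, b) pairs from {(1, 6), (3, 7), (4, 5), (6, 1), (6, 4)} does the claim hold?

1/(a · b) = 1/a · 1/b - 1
None

Testing each pair:
(1, 6): LHS = 1/6, RHS = -5/6 → fails
(3, 7): LHS = 1/21, RHS = -20/21 → fails
(4, 5): LHS = 1/20, RHS = -19/20 → fails
(6, 1): LHS = 1/6, RHS = -5/6 → fails
(6, 4): LHS = 1/24, RHS = -23/24 → fails

No pair satisfies the claim.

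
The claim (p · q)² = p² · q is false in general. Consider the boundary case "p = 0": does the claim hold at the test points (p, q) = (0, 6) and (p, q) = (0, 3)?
Yes, holds at both test points

At (0, 6): LHS = 0, RHS = 0 → equal
At (0, 3): LHS = 0, RHS = 0 → equal

So the claim does hold at both of these boundary points, even though it is not an identity.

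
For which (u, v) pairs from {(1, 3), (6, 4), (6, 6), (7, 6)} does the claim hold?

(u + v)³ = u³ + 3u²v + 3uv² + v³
Testing each pair:
(1, 3): LHS = 64, RHS = 64 → holds
(6, 4): LHS = 1000, RHS = 1000 → holds
(6, 6): LHS = 1728, RHS = 1728 → holds
(7, 6): LHS = 2197, RHS = 2197 → holds

Every pair satisfies the claim.

Answer: All pairs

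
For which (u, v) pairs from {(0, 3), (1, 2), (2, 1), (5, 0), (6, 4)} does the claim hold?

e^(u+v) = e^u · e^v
Testing each pair:
(0, 3): LHS = e^3 ≈ 20.09, RHS = e^3 ≈ 20.09 → holds
(1, 2): LHS = e^3 ≈ 20.09, RHS = e^3 ≈ 20.09 → holds
(2, 1): LHS = e^3 ≈ 20.09, RHS = e^3 ≈ 20.09 → holds
(5, 0): LHS = e^5 ≈ 148.4, RHS = e^5 ≈ 148.4 → holds
(6, 4): LHS = e^10 ≈ 22026.5, RHS = e^10 ≈ 22026.5 → holds

Every pair satisfies the claim.

Answer: All pairs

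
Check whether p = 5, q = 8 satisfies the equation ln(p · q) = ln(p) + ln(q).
Holds

Substituting p = 5, q = 8:

LHS = ln(5 · 8) = ln(40) ≈ 3.689
RHS = ln(5) + ln(8) ≈ 3.689

LHS = RHS, so the equation holds at this point.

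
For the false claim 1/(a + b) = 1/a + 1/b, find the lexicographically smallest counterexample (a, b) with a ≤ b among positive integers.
Substituting (1, 1) into the claim:
LHS = 1/(1 + 1) = 1/2
RHS = 1/1 + 1/1 = 2

Since LHS ≠ RHS, this pair disproves the claim, and no lexicographically smaller pair (a ≤ b, positive integers) does.

For instance (1, 7) is also a counterexample (LHS = 1/8, RHS = 8/7), but it's lexicographically larger.

Answer: (a, b) = (1, 1)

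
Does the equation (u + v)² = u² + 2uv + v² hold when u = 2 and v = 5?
Substituting u = 2, v = 5:

LHS = (2 + 5)² = 49
RHS = 2² + 2·2·5 + 5² = 49

LHS = RHS, so the equation holds at this point.

Answer: Holds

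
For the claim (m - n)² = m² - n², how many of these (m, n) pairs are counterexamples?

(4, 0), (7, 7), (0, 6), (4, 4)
1

Testing each pair:
(4, 0): LHS = 16, RHS = 16 → satisfies claim
(7, 7): LHS = 0, RHS = 0 → satisfies claim
(0, 6): LHS = 36, RHS = -36 → counterexample
(4, 4): LHS = 0, RHS = 0 → satisfies claim

That makes 1 counterexample.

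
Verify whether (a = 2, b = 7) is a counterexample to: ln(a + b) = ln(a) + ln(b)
Substituting a = 2, b = 7:
LHS = ln(2 + 7) = ln(9) ≈ 2.197
RHS = ln(2) + ln(7) ≈ 2.639

Since LHS ≠ RHS, this pair disproves the claim.

Answer: Yes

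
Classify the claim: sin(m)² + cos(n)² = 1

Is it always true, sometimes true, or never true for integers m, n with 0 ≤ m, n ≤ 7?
Sometimes true

It holds at (m, n) = (6, 6) (both sides equal 1), but fails at (m, n) = (1, 2) (LHS = cos(2)² + sin(1)² ≈ 0.8813, RHS = 1).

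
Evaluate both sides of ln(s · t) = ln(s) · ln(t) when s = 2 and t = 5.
LHS = ln(2 · 5) = ln(10) ≈ 2.303
RHS = ln(2) · ln(5) ≈ 1.116

LHS ≠ RHS (they differ by about 1.187), so the equation does not hold here.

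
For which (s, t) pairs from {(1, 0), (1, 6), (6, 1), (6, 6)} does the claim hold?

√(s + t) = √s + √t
Testing each pair:
(1, 0): LHS = 1, RHS = 1 → holds
(1, 6): LHS = √(7) ≈ 2.646, RHS = 1 + √(6) ≈ 3.449 → fails
(6, 1): LHS = √(7) ≈ 2.646, RHS = 1 + √(6) ≈ 3.449 → fails
(6, 6): LHS = 2·√(3) ≈ 3.464, RHS = 2·√(6) ≈ 4.899 → fails

1 of 4 pairs satisfies the claim.

Answer: (1, 0)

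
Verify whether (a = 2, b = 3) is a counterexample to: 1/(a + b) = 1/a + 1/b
Substituting a = 2, b = 3:
LHS = 1/(2 + 3) = 1/5
RHS = 1/2 + 1/3 = 5/6

Since LHS ≠ RHS, this pair disproves the claim.

Answer: Yes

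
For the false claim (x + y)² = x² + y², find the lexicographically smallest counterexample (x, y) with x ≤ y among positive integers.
(x, y) = (1, 1)

Substituting (1, 1) into the claim:
LHS = (1 + 1)² = 4
RHS = 1² + 1² = 2

Since LHS ≠ RHS, this pair disproves the claim, and no lexicographically smaller pair (x ≤ y, positive integers) does.

For instance (2, 3) is also a counterexample (LHS = 25, RHS = 13), but it's lexicographically larger.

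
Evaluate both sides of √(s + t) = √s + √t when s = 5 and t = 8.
LHS = √(5 + 8) = √(13) ≈ 3.606
RHS = √5 + √8 = √(5) + 2·√(2) ≈ 5.064

LHS ≠ RHS (they differ by about 1.459), so the equation does not hold here.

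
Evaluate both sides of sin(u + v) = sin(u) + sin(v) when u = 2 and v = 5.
LHS = sin(2 + 5) = sin(7) ≈ 0.657
RHS = sin(2) + sin(5) ≈ -0.04963

LHS ≠ RHS (they differ by about 0.7066), so the equation does not hold here.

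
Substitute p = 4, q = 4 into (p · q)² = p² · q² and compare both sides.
LHS = (4 · 4)² = 256
RHS = 4² · 4² = 256

LHS = RHS: the two sides agree.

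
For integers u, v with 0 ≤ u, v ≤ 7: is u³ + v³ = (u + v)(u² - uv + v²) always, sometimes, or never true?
Always true

The identity holds for every pair in the range. For instance at (u, v) = (1, 3): both sides equal 28.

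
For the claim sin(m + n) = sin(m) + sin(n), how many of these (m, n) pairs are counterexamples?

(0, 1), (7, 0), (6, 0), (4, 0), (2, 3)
Testing each pair:
(0, 1): LHS = sin(1) ≈ 0.8415, RHS = sin(1) ≈ 0.8415 → satisfies claim
(7, 0): LHS = sin(7) ≈ 0.657, RHS = sin(7) ≈ 0.657 → satisfies claim
(6, 0): LHS = sin(6) ≈ -0.2794, RHS = sin(6) ≈ -0.2794 → satisfies claim
(4, 0): LHS = sin(4) ≈ -0.7568, RHS = sin(4) ≈ -0.7568 → satisfies claim
(2, 3): LHS = sin(5) ≈ -0.9589, RHS = sin(3) + sin(2) ≈ 1.05 → counterexample

That makes 1 counterexample.

Answer: 1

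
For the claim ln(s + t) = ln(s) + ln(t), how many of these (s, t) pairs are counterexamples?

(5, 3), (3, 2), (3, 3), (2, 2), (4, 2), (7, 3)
5

Testing each pair:
(5, 3): LHS = ln(8) ≈ 2.079, RHS = ln(3) + ln(5) ≈ 2.708 → counterexample
(3, 2): LHS = ln(5) ≈ 1.609, RHS = ln(2) + ln(3) ≈ 1.792 → counterexample
(3, 3): LHS = ln(6) ≈ 1.792, RHS = 2·ln(3) ≈ 2.197 → counterexample
(2, 2): LHS = ln(4) ≈ 1.386, RHS = 2·ln(2) ≈ 1.386 → satisfies claim
(4, 2): LHS = ln(6) ≈ 1.792, RHS = ln(2) + ln(4) ≈ 2.079 → counterexample
(7, 3): LHS = ln(10) ≈ 2.303, RHS = ln(3) + ln(7) ≈ 3.045 → counterexample

That makes 5 counterexamples.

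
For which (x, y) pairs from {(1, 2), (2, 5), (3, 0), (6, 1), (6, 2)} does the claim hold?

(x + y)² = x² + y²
Testing each pair:
(1, 2): LHS = 9, RHS = 5 → fails
(2, 5): LHS = 49, RHS = 29 → fails
(3, 0): LHS = 9, RHS = 9 → holds
(6, 1): LHS = 49, RHS = 37 → fails
(6, 2): LHS = 64, RHS = 40 → fails

1 of 5 pairs satisfies the claim.

Answer: (3, 0)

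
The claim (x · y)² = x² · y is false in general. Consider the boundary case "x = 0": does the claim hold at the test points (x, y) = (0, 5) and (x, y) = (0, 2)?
At (0, 5): LHS = 0, RHS = 0 → equal
At (0, 2): LHS = 0, RHS = 0 → equal

So the claim does hold at both of these boundary points, even though it is not an identity.

Answer: Yes, holds at both test points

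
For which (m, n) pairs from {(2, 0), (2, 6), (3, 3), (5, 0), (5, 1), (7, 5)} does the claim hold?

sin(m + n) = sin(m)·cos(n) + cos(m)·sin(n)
All pairs

Testing each pair:
(2, 0): LHS = sin(2) ≈ 0.9093, RHS = sin(2) ≈ 0.9093 → holds
(2, 6): LHS = sin(8) ≈ 0.9894, RHS = sin(6)·cos(2) + sin(2)·cos(6) ≈ 0.9894 → holds
(3, 3): LHS = sin(6) ≈ -0.2794, RHS = 2·sin(3)·cos(3) ≈ -0.2794 → holds
(5, 0): LHS = sin(5) ≈ -0.9589, RHS = sin(5) ≈ -0.9589 → holds
(5, 1): LHS = sin(6) ≈ -0.2794, RHS = sin(5)·cos(1) + sin(1)·cos(5) ≈ -0.2794 → holds
(7, 5): LHS = sin(12) ≈ -0.5366, RHS = sin(5)·cos(7) + sin(7)·cos(5) ≈ -0.5366 → holds

Every pair satisfies the claim.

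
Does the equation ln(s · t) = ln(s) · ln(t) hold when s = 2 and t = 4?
Fails

Substituting s = 2, t = 4:

LHS = ln(2 · 4) = ln(8) ≈ 2.079
RHS = ln(2) · ln(4) ≈ 0.9609

LHS ≠ RHS, so the equation does not hold at this point.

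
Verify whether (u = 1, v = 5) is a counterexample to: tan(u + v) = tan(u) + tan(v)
Yes

Substituting u = 1, v = 5:
LHS = tan(1 + 5) = tan(6) ≈ -0.291
RHS = tan(1) + tan(5) ≈ -1.823

Since LHS ≠ RHS, this pair disproves the claim.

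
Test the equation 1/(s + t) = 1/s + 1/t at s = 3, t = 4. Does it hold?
Fails

Substituting s = 3, t = 4:

LHS = 1/(3 + 4) = 1/7
RHS = 1/3 + 1/4 = 7/12

LHS ≠ RHS, so the equation does not hold at this point.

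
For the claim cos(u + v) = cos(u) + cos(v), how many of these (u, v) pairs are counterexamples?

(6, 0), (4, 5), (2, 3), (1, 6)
Testing each pair:
(6, 0): LHS = cos(6) ≈ 0.9602, RHS = cos(6) + 1 ≈ 1.96 → counterexample
(4, 5): LHS = cos(9) ≈ -0.9111, RHS = cos(4) + cos(5) ≈ -0.37 → counterexample
(2, 3): LHS = cos(5) ≈ 0.2837, RHS = cos(3) + cos(2) ≈ -1.406 → counterexample
(1, 6): LHS = cos(7) ≈ 0.7539, RHS = cos(1) + cos(6) ≈ 1.5 → counterexample

That makes 4 counterexamples.

Answer: 4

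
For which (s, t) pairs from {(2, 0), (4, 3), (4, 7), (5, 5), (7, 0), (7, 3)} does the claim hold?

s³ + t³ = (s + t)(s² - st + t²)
All pairs

Testing each pair:
(2, 0): LHS = 8, RHS = 8 → holds
(4, 3): LHS = 91, RHS = 91 → holds
(4, 7): LHS = 407, RHS = 407 → holds
(5, 5): LHS = 250, RHS = 250 → holds
(7, 0): LHS = 343, RHS = 343 → holds
(7, 3): LHS = 370, RHS = 370 → holds

Every pair satisfies the claim.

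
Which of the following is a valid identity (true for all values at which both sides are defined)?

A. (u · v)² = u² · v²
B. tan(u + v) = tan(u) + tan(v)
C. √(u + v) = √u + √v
A: holds — e.g. at (2, 3), both sides equal 36.
B: fails at (2, 7) — LHS = tan(9) ≈ -0.4523, RHS = tan(2) + tan(7) ≈ -1.314.
C: fails at (3, 3) — LHS = √(6) ≈ 2.449, RHS = 2·√(3) ≈ 3.464.

Answer: A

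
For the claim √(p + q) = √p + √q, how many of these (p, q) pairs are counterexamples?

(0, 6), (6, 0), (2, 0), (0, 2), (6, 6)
Testing each pair:
(0, 6): LHS = √(6) ≈ 2.449, RHS = √(6) ≈ 2.449 → satisfies claim
(6, 0): LHS = √(6) ≈ 2.449, RHS = √(6) ≈ 2.449 → satisfies claim
(2, 0): LHS = √(2) ≈ 1.414, RHS = √(2) ≈ 1.414 → satisfies claim
(0, 2): LHS = √(2) ≈ 1.414, RHS = √(2) ≈ 1.414 → satisfies claim
(6, 6): LHS = 2·√(3) ≈ 3.464, RHS = 2·√(6) ≈ 4.899 → counterexample

That makes 1 counterexample.

Answer: 1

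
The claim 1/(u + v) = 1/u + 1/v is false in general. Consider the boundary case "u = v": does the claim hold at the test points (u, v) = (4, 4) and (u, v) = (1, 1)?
At (4, 4): LHS = 1/8 ≠ RHS = 1/2
At (1, 1): LHS = 1/2 ≠ RHS = 2

Answer: No, fails at both test points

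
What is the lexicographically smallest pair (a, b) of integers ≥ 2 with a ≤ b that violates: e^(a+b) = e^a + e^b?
(a, b) = (2, 2)

Substituting (2, 2) into the claim:
LHS = e^(2+2) = e^4 ≈ 54.6
RHS = e^2 + e^2 = 2·e^2 ≈ 14.78

Since LHS ≠ RHS, this pair disproves the claim, and no lexicographically smaller pair (a ≤ b, integers ≥ 2) does.

For instance (3, 9) is also a counterexample (LHS = e^12 ≈ 162754.8, RHS = e^3 + e^9 ≈ 8123), but it's lexicographically larger.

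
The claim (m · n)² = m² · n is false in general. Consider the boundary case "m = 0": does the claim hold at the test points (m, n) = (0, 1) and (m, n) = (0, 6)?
Yes, holds at both test points

At (0, 1): LHS = 0, RHS = 0 → equal
At (0, 6): LHS = 0, RHS = 0 → equal

So the claim does hold at both of these boundary points, even though it is not an identity.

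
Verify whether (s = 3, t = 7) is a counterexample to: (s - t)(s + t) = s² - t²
Substituting s = 3, t = 7:
LHS = (3 - 7)(3 + 7) = -40
RHS = 3² - 7² = -40

The sides agree, so this pair does not disprove the claim.

Answer: No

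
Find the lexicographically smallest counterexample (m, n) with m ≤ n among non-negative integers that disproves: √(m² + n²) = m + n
At (0, 0): both sides equal 0, so it holds there.
At (0, 5): both sides equal 5, so it holds there.

Substituting (1, 1) into the claim:
LHS = √(1² + 1²) = √(2) ≈ 1.414
RHS = 1 + 1 = 2

Since LHS ≠ RHS, this pair disproves the claim, and no lexicographically smaller pair (m ≤ n, non-negative integers) does.

For instance (1, 3) is also a counterexample (LHS = √(10) ≈ 3.162, RHS = 4), but it's lexicographically larger.

Answer: (m, n) = (1, 1)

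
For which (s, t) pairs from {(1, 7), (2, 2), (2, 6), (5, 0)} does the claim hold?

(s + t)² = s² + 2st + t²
Testing each pair:
(1, 7): LHS = 64, RHS = 64 → holds
(2, 2): LHS = 16, RHS = 16 → holds
(2, 6): LHS = 64, RHS = 64 → holds
(5, 0): LHS = 25, RHS = 25 → holds

Every pair satisfies the claim.

Answer: All pairs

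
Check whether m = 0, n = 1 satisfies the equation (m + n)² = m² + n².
Holds

Substituting m = 0, n = 1:

LHS = (0 + 1)² = 1
RHS = 0² + 1² = 1

LHS = RHS, so the equation holds at this point.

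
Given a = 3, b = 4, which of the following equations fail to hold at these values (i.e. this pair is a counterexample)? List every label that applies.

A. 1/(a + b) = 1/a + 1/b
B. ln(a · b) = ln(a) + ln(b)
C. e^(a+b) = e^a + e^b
A, C

Evaluating each claim at the given values:
A. LHS = 1/7, RHS = 7/12 → fails here (LHS ≠ RHS)
B. LHS = ln(12) ≈ 2.485, RHS = ln(3) + ln(4) ≈ 2.485 → holds here (LHS = RHS)
C. LHS = e^7 ≈ 1097, RHS = e^3 + e^4 ≈ 74.68 → fails here (LHS ≠ RHS)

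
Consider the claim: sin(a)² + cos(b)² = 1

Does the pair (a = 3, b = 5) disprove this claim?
Substituting a = 3, b = 5:
LHS = sin(3)² + cos(5)² ≈ 0.1004
RHS = 1

Since LHS ≠ RHS, this pair disproves the claim.

Answer: Yes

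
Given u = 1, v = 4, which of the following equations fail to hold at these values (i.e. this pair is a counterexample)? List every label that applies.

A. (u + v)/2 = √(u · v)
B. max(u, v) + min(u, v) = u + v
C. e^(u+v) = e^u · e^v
A

Evaluating each claim at the given values:
A. LHS = 5/2, RHS = 2 → fails here (LHS ≠ RHS)
B. LHS = 5, RHS = 5 → holds here (LHS = RHS)
C. LHS = e^5 ≈ 148.4, RHS = e^5 ≈ 148.4 → holds here (LHS = RHS)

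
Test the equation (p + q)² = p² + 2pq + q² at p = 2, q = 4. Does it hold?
Holds

Substituting p = 2, q = 4:

LHS = (2 + 4)² = 36
RHS = 2² + 2·2·4 + 4² = 36

LHS = RHS, so the equation holds at this point.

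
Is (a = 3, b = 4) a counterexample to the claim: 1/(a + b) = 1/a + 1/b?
Yes

Substituting a = 3, b = 4:
LHS = 1/(3 + 4) = 1/7
RHS = 1/3 + 1/4 = 7/12

Since LHS ≠ RHS, this pair disproves the claim.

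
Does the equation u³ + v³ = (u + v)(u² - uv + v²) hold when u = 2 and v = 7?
Holds

Substituting u = 2, v = 7:

LHS = 2³ + 7³ = 351
RHS = (2 + 7)(2² - 2·7 + 7²) = 351

LHS = RHS, so the equation holds at this point.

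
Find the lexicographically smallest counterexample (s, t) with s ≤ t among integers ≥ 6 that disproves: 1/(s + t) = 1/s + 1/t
Substituting (6, 6) into the claim:
LHS = 1/(6 + 6) = 1/12
RHS = 1/6 + 1/6 = 1/3

Since LHS ≠ RHS, this pair disproves the claim, and no lexicographically smaller pair (s ≤ t, integers ≥ 6) does.

For instance (12, 12) is also a counterexample (LHS = 1/24, RHS = 1/6), but it's lexicographically larger.

Answer: (s, t) = (6, 6)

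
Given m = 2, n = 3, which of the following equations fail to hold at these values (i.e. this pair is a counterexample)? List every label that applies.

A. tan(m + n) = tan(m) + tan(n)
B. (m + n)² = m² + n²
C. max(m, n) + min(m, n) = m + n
Evaluating each claim at the given values:
A. LHS = tan(5) ≈ -3.381, RHS = tan(2) + tan(3) ≈ -2.328 → fails here (LHS ≠ RHS)
B. LHS = 25, RHS = 13 → fails here (LHS ≠ RHS)
C. LHS = 5, RHS = 5 → holds here (LHS = RHS)

Answer: A, B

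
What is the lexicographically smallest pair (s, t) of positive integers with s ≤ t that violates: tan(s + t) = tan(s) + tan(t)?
Substituting (1, 1) into the claim:
LHS = tan(1 + 1) = tan(2) ≈ -2.185
RHS = tan(1) + tan(1) = 2·tan(1) ≈ 3.115

Since LHS ≠ RHS, this pair disproves the claim, and no lexicographically smaller pair (s ≤ t, positive integers) does.

For instance (4, 5) is also a counterexample (LHS = tan(9) ≈ -0.4523, RHS = tan(5) + tan(4) ≈ -2.223), but it's lexicographically larger.

Answer: (s, t) = (1, 1)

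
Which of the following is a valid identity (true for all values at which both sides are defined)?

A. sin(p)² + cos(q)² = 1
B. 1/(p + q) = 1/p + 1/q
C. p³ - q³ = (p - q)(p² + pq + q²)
A: fails at (1, 4) — LHS = cos(4)² + sin(1)² ≈ 1.135, RHS = 1.
B: fails at (1, 3) — LHS = 1/4, RHS = 4/3.
C: holds — e.g. at (2, 5), both sides equal -117.

Answer: C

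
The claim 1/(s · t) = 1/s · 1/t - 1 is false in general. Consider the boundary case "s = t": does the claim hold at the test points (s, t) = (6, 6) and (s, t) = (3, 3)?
At (6, 6): LHS = 1/36 ≠ RHS = -35/36
At (3, 3): LHS = 1/9 ≠ RHS = -8/9

Answer: No, fails at both test points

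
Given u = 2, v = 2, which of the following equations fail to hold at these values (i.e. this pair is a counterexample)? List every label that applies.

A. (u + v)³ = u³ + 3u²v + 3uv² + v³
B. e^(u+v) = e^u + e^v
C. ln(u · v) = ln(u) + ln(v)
B

Evaluating each claim at the given values:
A. LHS = 64, RHS = 64 → holds here (LHS = RHS)
B. LHS = e^4 ≈ 54.6, RHS = 2·e^2 ≈ 14.78 → fails here (LHS ≠ RHS)
C. LHS = ln(4) ≈ 1.386, RHS = 2·ln(2) ≈ 1.386 → holds here (LHS = RHS)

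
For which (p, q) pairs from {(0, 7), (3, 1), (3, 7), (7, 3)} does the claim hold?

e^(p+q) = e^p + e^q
None

Testing each pair:
(0, 7): LHS = e^7 ≈ 1097, RHS = 1 + e^7 ≈ 1098 → fails
(3, 1): LHS = e^4 ≈ 54.6, RHS = e + e^3 ≈ 22.8 → fails
(3, 7): LHS = e^10 ≈ 22026.5, RHS = e^3 + e^7 ≈ 1117 → fails
(7, 3): LHS = e^10 ≈ 22026.5, RHS = e^3 + e^7 ≈ 1117 → fails

No pair satisfies the claim.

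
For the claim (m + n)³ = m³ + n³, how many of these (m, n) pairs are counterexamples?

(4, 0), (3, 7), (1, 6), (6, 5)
3

Testing each pair:
(4, 0): LHS = 64, RHS = 64 → satisfies claim
(3, 7): LHS = 1000, RHS = 370 → counterexample
(1, 6): LHS = 343, RHS = 217 → counterexample
(6, 5): LHS = 1331, RHS = 341 → counterexample

That makes 3 counterexamples.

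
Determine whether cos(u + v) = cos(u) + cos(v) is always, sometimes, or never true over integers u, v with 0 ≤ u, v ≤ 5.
Never true

The claim fails for every pair in the range. For instance at (u, v) = (0, 3): LHS = cos(3) ≈ -0.99, RHS = cos(3) + 1 ≈ 0.01001.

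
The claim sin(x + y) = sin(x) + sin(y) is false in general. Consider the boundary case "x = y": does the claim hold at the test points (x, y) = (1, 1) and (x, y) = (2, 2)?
No, fails at both test points

At (1, 1): LHS = sin(2) ≈ 0.9093 ≠ RHS = 2·sin(1) ≈ 1.683
At (2, 2): LHS = sin(4) ≈ -0.7568 ≠ RHS = 2·sin(2) ≈ 1.819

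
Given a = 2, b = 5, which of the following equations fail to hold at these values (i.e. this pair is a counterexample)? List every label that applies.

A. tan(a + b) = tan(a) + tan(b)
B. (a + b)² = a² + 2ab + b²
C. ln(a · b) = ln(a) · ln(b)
Evaluating each claim at the given values:
A. LHS = tan(7) ≈ 0.8714, RHS = tan(5) + tan(2) ≈ -5.566 → fails here (LHS ≠ RHS)
B. LHS = 49, RHS = 49 → holds here (LHS = RHS)
C. LHS = ln(10) ≈ 2.303, RHS = ln(2)·ln(5) ≈ 1.116 → fails here (LHS ≠ RHS)

Answer: A, C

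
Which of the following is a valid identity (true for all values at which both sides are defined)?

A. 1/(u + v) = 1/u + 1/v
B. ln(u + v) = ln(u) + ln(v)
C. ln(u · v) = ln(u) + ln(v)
A: fails at (3, 7) — LHS = 1/10, RHS = 10/21.
B: fails at (4, 5) — LHS = ln(9) ≈ 2.197, RHS = ln(4) + ln(5) ≈ 2.996.
C: holds — e.g. at (1, 5), both sides equal ln(5) ≈ 1.609.

Answer: C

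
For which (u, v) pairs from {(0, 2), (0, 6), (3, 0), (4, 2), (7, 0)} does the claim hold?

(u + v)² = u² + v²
(0, 2), (0, 6), (3, 0), (7, 0)

Testing each pair:
(0, 2): LHS = 4, RHS = 4 → holds
(0, 6): LHS = 36, RHS = 36 → holds
(3, 0): LHS = 9, RHS = 9 → holds
(4, 2): LHS = 36, RHS = 20 → fails
(7, 0): LHS = 49, RHS = 49 → holds

4 of 5 pairs satisfy the claim.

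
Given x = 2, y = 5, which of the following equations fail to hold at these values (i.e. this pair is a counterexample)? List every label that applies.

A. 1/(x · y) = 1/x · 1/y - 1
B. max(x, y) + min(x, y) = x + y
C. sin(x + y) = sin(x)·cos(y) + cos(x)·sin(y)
Evaluating each claim at the given values:
A. LHS = 1/10, RHS = -9/10 → fails here (LHS ≠ RHS)
B. LHS = 7, RHS = 7 → holds here (LHS = RHS)
C. LHS = sin(7) ≈ 0.657, RHS = sin(2)·cos(5) + sin(5)·cos(2) ≈ 0.657 → holds here (LHS = RHS)

Answer: A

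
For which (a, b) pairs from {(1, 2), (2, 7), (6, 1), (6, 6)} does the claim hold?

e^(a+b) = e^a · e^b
All pairs

Testing each pair:
(1, 2): LHS = e^3 ≈ 20.09, RHS = e^3 ≈ 20.09 → holds
(2, 7): LHS = e^9 ≈ 8103, RHS = e^9 ≈ 8103 → holds
(6, 1): LHS = e^7 ≈ 1097, RHS = e^7 ≈ 1097 → holds
(6, 6): LHS = e^12 ≈ 162754.8, RHS = e^12 ≈ 162754.8 → holds

Every pair satisfies the claim.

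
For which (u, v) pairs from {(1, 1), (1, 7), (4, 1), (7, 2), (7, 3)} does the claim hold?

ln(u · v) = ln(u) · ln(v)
(1, 1)

Testing each pair:
(1, 1): LHS = 0, RHS = 0 → holds
(1, 7): LHS = ln(7) ≈ 1.946, RHS = 0 → fails
(4, 1): LHS = ln(4) ≈ 1.386, RHS = 0 → fails
(7, 2): LHS = ln(14) ≈ 2.639, RHS = ln(2)·ln(7) ≈ 1.349 → fails
(7, 3): LHS = ln(21) ≈ 3.045, RHS = ln(3)·ln(7) ≈ 2.138 → fails

1 of 5 pairs satisfies the claim.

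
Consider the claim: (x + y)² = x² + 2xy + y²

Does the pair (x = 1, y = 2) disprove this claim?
No

Substituting x = 1, y = 2:
LHS = (1 + 2)² = 9
RHS = 1² + 2·1·2 + 2² = 9

The sides agree, so this pair does not disprove the claim.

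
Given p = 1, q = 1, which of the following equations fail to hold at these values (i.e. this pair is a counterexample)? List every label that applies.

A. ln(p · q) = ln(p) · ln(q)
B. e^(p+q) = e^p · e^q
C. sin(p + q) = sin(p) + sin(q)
Evaluating each claim at the given values:
A. LHS = 0, RHS = 0 → holds here (LHS = RHS)
B. LHS = e^2 ≈ 7.389, RHS = e^2 ≈ 7.389 → holds here (LHS = RHS)
C. LHS = sin(2) ≈ 0.9093, RHS = 2·sin(1) ≈ 1.683 → fails here (LHS ≠ RHS)

Answer: C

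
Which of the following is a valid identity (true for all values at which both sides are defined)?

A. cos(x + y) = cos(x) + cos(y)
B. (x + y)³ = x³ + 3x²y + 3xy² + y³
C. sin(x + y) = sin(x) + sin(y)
B

A: fails at (1, 5) — LHS = cos(6) ≈ 0.9602, RHS = cos(5) + cos(1) ≈ 0.824.
B: holds — e.g. at (4, 5), both sides equal 729.
C: fails at (4, 5) — LHS = sin(9) ≈ 0.4121, RHS = sin(5) + sin(4) ≈ -1.716.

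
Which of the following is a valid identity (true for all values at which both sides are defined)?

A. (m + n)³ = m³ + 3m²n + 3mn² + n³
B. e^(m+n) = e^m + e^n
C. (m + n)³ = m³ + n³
A: holds — e.g. at (4, 6), both sides equal 1000.
B: fails at (1, 3) — LHS = e^4 ≈ 54.6, RHS = e + e^3 ≈ 22.8.
C: fails at (1, 4) — LHS = 125, RHS = 65.

Answer: A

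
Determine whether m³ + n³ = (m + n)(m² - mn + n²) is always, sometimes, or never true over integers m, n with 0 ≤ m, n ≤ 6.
Always true

The identity holds for every pair in the range. For instance at (m, n) = (0, 2): both sides equal 8.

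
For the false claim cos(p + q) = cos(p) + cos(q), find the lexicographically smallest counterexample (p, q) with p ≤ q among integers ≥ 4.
Substituting (4, 4) into the claim:
LHS = cos(4 + 4) = cos(8) ≈ -0.1455
RHS = cos(4) + cos(4) = 2·cos(4) ≈ -1.307

Since LHS ≠ RHS, this pair disproves the claim, and no lexicographically smaller pair (p ≤ q, integers ≥ 4) does.

For instance (10, 11) is also a counterexample (LHS = cos(21) ≈ -0.5477, RHS = cos(10) + cos(11) ≈ -0.8346), but it's lexicographically larger.

Answer: (p, q) = (4, 4)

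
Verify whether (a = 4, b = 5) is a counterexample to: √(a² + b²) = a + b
Substituting a = 4, b = 5:
LHS = √(4² + 5²) = √(41) ≈ 6.403
RHS = 4 + 5 = 9

Since LHS ≠ RHS, this pair disproves the claim.

Answer: Yes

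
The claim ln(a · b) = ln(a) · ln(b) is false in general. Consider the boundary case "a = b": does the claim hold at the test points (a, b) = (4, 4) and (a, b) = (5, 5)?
At (4, 4): LHS = ln(16) ≈ 2.773 ≠ RHS = ln(4)² ≈ 1.922
At (5, 5): LHS = ln(25) ≈ 3.219 ≠ RHS = ln(5)² ≈ 2.59

Answer: No, fails at both test points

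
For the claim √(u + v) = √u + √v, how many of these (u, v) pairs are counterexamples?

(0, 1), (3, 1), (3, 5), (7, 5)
Testing each pair:
(0, 1): LHS = 1, RHS = 1 → satisfies claim
(3, 1): LHS = 2, RHS = 1 + √(3) ≈ 2.732 → counterexample
(3, 5): LHS = 2·√(2) ≈ 2.828, RHS = √(3) + √(5) ≈ 3.968 → counterexample
(7, 5): LHS = 2·√(3) ≈ 3.464, RHS = √(5) + √(7) ≈ 4.882 → counterexample

That makes 3 counterexamples.

Answer: 3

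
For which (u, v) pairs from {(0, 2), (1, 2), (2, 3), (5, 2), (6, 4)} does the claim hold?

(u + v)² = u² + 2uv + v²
All pairs

Testing each pair:
(0, 2): LHS = 4, RHS = 4 → holds
(1, 2): LHS = 9, RHS = 9 → holds
(2, 3): LHS = 25, RHS = 25 → holds
(5, 2): LHS = 49, RHS = 49 → holds
(6, 4): LHS = 100, RHS = 100 → holds

Every pair satisfies the claim.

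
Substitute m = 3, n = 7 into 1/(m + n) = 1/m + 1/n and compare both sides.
LHS = 1/(3 + 7) = 1/10
RHS = 1/3 + 1/7 = 10/21

LHS ≠ RHS, so the equation does not hold here.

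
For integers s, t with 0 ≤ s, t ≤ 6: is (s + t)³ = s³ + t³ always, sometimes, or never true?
It holds at (s, t) = (2, 0) (both sides equal 8), but fails at (s, t) = (5, 3) (LHS = 512, RHS = 152).

Answer: Sometimes true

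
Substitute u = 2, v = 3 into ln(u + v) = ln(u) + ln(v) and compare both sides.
LHS = ln(2 + 3) = ln(5) ≈ 1.609
RHS = ln(2) + ln(3) ≈ 1.792

LHS ≠ RHS (they differ by about 0.1823), so the equation does not hold here.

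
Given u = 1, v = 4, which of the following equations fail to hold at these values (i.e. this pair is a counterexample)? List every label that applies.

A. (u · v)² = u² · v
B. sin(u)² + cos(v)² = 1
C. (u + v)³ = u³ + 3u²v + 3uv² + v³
Evaluating each claim at the given values:
A. LHS = 16, RHS = 4 → fails here (LHS ≠ RHS)
B. LHS = cos(4)² + sin(1)² ≈ 1.135, RHS = 1 → fails here (LHS ≠ RHS)
C. LHS = 125, RHS = 125 → holds here (LHS = RHS)

Answer: A, B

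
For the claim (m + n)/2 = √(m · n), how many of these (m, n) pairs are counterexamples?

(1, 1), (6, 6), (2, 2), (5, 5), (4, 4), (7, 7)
0

Testing each pair:
(1, 1): LHS = 1, RHS = 1 → satisfies claim
(6, 6): LHS = 6, RHS = 6 → satisfies claim
(2, 2): LHS = 2, RHS = 2 → satisfies claim
(5, 5): LHS = 5, RHS = 5 → satisfies claim
(4, 4): LHS = 4, RHS = 4 → satisfies claim
(7, 7): LHS = 7, RHS = 7 → satisfies claim

That makes 0 counterexamples.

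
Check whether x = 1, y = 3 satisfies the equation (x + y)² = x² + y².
Substituting x = 1, y = 3:

LHS = (1 + 3)² = 16
RHS = 1² + 3² = 10

LHS ≠ RHS, so the equation does not hold at this point.

Answer: Fails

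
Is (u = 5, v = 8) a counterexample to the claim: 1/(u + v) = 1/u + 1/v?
Yes

Substituting u = 5, v = 8:
LHS = 1/(5 + 8) = 1/13
RHS = 1/5 + 1/8 = 13/40

Since LHS ≠ RHS, this pair disproves the claim.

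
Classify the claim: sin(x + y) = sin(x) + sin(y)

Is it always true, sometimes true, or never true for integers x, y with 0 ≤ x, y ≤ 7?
It holds at (x, y) = (0, 0) (both sides equal 0), but fails at (x, y) = (1, 4) (LHS = sin(5) ≈ -0.9589, RHS = sin(4) + sin(1) ≈ 0.08467).

Answer: Sometimes true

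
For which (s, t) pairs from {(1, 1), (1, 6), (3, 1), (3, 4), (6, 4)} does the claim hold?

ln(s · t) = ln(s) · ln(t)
(1, 1)

Testing each pair:
(1, 1): LHS = 0, RHS = 0 → holds
(1, 6): LHS = ln(6) ≈ 1.792, RHS = 0 → fails
(3, 1): LHS = ln(3) ≈ 1.099, RHS = 0 → fails
(3, 4): LHS = ln(12) ≈ 2.485, RHS = ln(3)·ln(4) ≈ 1.523 → fails
(6, 4): LHS = ln(24) ≈ 3.178, RHS = ln(4)·ln(6) ≈ 2.484 → fails

1 of 5 pairs satisfies the claim.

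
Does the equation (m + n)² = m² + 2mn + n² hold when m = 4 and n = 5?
Holds

Substituting m = 4, n = 5:

LHS = (4 + 5)² = 81
RHS = 4² + 2·4·5 + 5² = 81

LHS = RHS, so the equation holds at this point.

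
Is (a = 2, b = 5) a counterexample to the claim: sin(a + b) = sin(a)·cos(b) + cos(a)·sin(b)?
No

Substituting a = 2, b = 5:
LHS = sin(2 + 5) = sin(7) ≈ 0.657
RHS = sin(2)·cos(5) + cos(2)·sin(5) = sin(2)·cos(5) + sin(5)·cos(2) ≈ 0.657

The sides agree, so this pair does not disprove the claim.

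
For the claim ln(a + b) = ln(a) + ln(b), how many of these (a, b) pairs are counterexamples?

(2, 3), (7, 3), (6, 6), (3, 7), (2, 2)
4

Testing each pair:
(2, 3): LHS = ln(5) ≈ 1.609, RHS = ln(2) + ln(3) ≈ 1.792 → counterexample
(7, 3): LHS = ln(10) ≈ 2.303, RHS = ln(3) + ln(7) ≈ 3.045 → counterexample
(6, 6): LHS = ln(12) ≈ 2.485, RHS = 2·ln(6) ≈ 3.584 → counterexample
(3, 7): LHS = ln(10) ≈ 2.303, RHS = ln(3) + ln(7) ≈ 3.045 → counterexample
(2, 2): LHS = ln(4) ≈ 1.386, RHS = 2·ln(2) ≈ 1.386 → satisfies claim

That makes 4 counterexamples.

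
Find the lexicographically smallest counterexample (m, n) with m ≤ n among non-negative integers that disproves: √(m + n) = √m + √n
At (0, 2): both sides equal √(2) ≈ 1.414, so it holds there.
At (0, 4): both sides equal 2, so it holds there.

Substituting (1, 1) into the claim:
LHS = √(1 + 1) = √(2) ≈ 1.414
RHS = √1 + √1 = 2

Since LHS ≠ RHS, this pair disproves the claim, and no lexicographically smaller pair (m ≤ n, non-negative integers) does.

For instance (2, 2) is also a counterexample (LHS = 2, RHS = 2·√(2) ≈ 2.828), but it's lexicographically larger.

Answer: (m, n) = (1, 1)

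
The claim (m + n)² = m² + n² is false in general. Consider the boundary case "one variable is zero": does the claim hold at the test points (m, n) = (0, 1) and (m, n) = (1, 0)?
Yes, holds at both test points

At (0, 1): LHS = 1, RHS = 1 → equal
At (1, 0): LHS = 1, RHS = 1 → equal

So the claim does hold at both of these boundary points, even though it is not an identity.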